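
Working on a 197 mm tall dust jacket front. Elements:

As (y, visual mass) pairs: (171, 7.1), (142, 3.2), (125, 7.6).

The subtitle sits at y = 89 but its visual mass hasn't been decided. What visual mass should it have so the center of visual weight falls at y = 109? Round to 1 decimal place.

Fixed elements: Σw = 7.1 + 3.2 + 7.6 = 17.9, Σw·y = 7.1·171 + 3.2·142 + 7.6·125 = 2618.5.
Balance at y = 109 requires (2618.5 + w·89) / (17.9 + w) = 109.
So w = (109·17.9 − 2618.5)/(89 − 109) = -667.4/-20 ≈ 33.37.

w ≈ 33.4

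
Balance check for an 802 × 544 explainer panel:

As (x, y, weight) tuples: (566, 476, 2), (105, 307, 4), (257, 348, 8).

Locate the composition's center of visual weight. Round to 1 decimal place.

(257.7, 354.6)

Weights sum to 2 + 4 + 8 = 14.
Σw·x = 2·566 + 4·105 + 8·257 = 3608, so x̄ = 3608/14 ≈ 257.71.
Σw·y = 2·476 + 4·307 + 8·348 = 4964, so ȳ = 4964/14 ≈ 354.57.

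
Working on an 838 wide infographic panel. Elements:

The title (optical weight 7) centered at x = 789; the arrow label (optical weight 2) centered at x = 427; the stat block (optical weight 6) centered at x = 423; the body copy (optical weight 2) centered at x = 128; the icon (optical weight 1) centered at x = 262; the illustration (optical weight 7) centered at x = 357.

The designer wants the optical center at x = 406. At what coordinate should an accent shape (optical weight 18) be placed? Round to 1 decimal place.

New total weight: (7 + 2 + 6 + 2 + 1 + 7) + 18 = 43.
x: target moment 43×406 = 17458; current 7·789 + 2·427 + 6·423 + 2·128 + 1·262 + 7·357 = 11932; the accent shape supplies 5526, so x = 5526/18 ≈ 307.00.

x ≈ 307.0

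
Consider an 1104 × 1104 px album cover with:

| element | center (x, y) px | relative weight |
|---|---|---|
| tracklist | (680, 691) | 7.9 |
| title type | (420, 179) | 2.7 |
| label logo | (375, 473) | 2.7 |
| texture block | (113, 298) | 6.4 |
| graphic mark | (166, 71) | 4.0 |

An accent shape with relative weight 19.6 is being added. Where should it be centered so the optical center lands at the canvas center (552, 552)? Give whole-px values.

(765, 739)

After adding the accent shape, total weight = 7.9 + 2.7 + 2.7 + 6.4 + 4.0 + 19.6 = 43.3.
Along x: (8905.7 + 19.6·x) / 43.3 = 552 (existing moment 7.9·680 + 2.7·420 + 2.7·375 + 6.4·113 + 4.0·166 = 8905.7) ⇒ x = (23901.6 − 8905.7) / 19.6 ≈ 765.10.
Along y: (9410.5 + 19.6·y) / 43.3 = 552 (existing moment 7.9·691 + 2.7·179 + 2.7·473 + 6.4·298 + 4.0·71 = 9410.5) ⇒ y = (23901.6 − 9410.5) / 19.6 ≈ 739.34.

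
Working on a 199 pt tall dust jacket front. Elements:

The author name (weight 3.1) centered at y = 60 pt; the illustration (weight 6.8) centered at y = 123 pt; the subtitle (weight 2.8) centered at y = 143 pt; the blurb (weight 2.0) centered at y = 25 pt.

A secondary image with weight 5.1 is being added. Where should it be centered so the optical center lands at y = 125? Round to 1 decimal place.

y ≈ 196.5

New total weight: (3.1 + 6.8 + 2.8 + 2.0) + 5.1 = 19.8.
Along y: (1472.8 + 5.1·y) / 19.8 = 125 (existing moment 3.1·60 + 6.8·123 + 2.8·143 + 2.0·25 = 1472.8) ⇒ y = (2475.0 − 1472.8) / 5.1 ≈ 196.51.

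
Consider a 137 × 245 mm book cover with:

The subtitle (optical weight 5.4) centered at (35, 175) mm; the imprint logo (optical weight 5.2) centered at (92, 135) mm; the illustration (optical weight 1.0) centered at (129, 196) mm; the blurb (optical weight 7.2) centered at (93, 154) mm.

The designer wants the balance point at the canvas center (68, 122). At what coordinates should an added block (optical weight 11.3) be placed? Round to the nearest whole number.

(51, 64)

After adding the added block, total weight = 5.4 + 5.2 + 1.0 + 7.2 + 11.3 = 30.1.
x: need Σw·x = 30.1·68 = 2046.8. Existing = 5.4·35 + 5.2·92 + 1.0·129 + 7.2·93 = 1466.0. Remainder 580.8 / 11.3 ≈ 51.40.
y: need Σw·y = 30.1·122 = 3672.2. Existing = 5.4·175 + 5.2·135 + 1.0·196 + 7.2·154 = 2951.8. Remainder 720.4 / 11.3 ≈ 63.75.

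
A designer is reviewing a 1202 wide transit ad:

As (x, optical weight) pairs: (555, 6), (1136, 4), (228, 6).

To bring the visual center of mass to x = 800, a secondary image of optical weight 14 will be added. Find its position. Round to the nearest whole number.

After adding the secondary image, total weight = 6 + 4 + 6 + 14 = 30.
x: target moment 30×800 = 24000; current 6·555 + 4·1136 + 6·228 = 9242; the secondary image supplies 14758, so x = 14758/14 ≈ 1054.14.

x ≈ 1054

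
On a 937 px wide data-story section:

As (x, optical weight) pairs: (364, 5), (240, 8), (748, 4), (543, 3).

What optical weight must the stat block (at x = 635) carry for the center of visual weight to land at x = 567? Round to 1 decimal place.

w ≈ 43.8

Fixed elements: Σw = 5 + 8 + 4 + 3 = 20, Σw·x = 5·364 + 8·240 + 4·748 + 3·543 = 8361.
For the centroid to hit 567: (8361 + w·635) / (20 + w) = 567.
So w = (567·20 − 8361)/(635 − 567) = 2979/68 ≈ 43.81.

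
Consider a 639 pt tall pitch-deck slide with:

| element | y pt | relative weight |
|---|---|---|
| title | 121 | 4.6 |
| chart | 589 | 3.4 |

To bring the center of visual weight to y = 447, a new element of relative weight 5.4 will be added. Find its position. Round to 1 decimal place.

y ≈ 635.3

New total weight: (4.6 + 3.4) + 5.4 = 13.4.
y: target moment 13.4×447 = 5989.8; current 4.6·121 + 3.4·589 = 2559.2; the new element supplies 3430.6, so y = 3430.6/5.4 ≈ 635.30.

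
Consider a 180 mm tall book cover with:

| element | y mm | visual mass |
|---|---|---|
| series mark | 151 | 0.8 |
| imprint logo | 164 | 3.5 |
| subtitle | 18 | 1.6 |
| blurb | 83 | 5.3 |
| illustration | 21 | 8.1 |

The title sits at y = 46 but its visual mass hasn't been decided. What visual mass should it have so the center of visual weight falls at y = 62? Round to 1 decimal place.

w ≈ 8.6

Existing Σw = 19.3 (0.8 + 3.5 + 1.6 + 5.3 + 8.1); existing moment 0.8·151 + 3.5·164 + 1.6·18 + 5.3·83 + 8.1·21 = 1333.6.
For the centroid to hit 62: (1333.6 + w·46) / (19.3 + w) = 62.
Solving: w = (62·19.3 − 1333.6) / (46 − 62) = -137.0 / -16 ≈ 8.56.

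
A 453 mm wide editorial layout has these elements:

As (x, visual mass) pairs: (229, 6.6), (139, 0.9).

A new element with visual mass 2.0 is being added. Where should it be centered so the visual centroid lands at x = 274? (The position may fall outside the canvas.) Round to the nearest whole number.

With the new element, Σw becomes 6.6 + 0.9 + 2.0 = 9.5.
Along x: (1636.5 + 2.0·x) / 9.5 = 274 (existing moment 6.6·229 + 0.9·139 = 1636.5) ⇒ x = (2603.0 − 1636.5) / 2.0 ≈ 483.25.

x ≈ 483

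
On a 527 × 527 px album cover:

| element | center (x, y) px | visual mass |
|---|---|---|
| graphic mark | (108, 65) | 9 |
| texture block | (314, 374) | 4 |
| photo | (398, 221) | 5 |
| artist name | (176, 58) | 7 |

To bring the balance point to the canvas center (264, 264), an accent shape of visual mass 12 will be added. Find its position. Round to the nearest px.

With the accent shape, Σw becomes 9 + 4 + 5 + 7 + 12 = 37.
x: target moment 37×264 = 9768; current 9·108 + 4·314 + 5·398 + 7·176 = 5450; the accent shape supplies 4318, so x = 4318/12 ≈ 359.83.
y: target moment 37×264 = 9768; current 9·65 + 4·374 + 5·221 + 7·58 = 3592; the accent shape supplies 6176, so y = 6176/12 ≈ 514.67.

(360, 515)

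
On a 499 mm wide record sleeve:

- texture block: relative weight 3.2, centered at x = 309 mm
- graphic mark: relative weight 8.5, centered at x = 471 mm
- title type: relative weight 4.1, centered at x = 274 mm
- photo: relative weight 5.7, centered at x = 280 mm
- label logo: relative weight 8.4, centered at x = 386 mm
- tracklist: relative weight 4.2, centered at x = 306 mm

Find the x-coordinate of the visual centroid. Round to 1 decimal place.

x ≈ 358.9

Σw = 3.2 + 8.5 + 4.1 + 5.7 + 8.4 + 4.2 = 34.1.
x: (3.2·309 + 8.5·471 + 4.1·274 + 5.7·280 + 8.4·386 + 4.2·306) / 34.1 = 12239.3 / 34.1 ≈ 358.92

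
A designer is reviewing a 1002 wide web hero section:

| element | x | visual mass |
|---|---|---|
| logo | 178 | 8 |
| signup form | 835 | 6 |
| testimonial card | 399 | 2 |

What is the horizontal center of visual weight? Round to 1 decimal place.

Weights sum to 8 + 6 + 2 = 16.
Σw·x = 8·178 + 6·835 + 2·399 = 7232, so x̄ = 7232/16 ≈ 452.00.

x ≈ 452.0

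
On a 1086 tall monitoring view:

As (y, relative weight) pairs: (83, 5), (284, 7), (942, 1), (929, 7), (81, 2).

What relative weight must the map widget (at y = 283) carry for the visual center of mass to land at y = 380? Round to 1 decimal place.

w ≈ 17.0

Existing Σw = 22 (5 + 7 + 1 + 7 + 2); existing moment 5·83 + 7·284 + 1·942 + 7·929 + 2·81 = 10010.
For the centroid to hit 380: (10010 + w·283) / (22 + w) = 380.
Rearranging, w·(283 − 380) = 380·22 − 10010 = -1650, so w ≈ -1650/-97 = 17.01.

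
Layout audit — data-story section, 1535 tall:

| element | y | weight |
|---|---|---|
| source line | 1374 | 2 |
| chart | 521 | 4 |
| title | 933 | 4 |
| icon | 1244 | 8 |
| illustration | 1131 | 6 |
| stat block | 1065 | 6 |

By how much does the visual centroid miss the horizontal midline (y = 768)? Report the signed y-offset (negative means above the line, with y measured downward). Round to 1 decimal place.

Σw = 2 + 4 + 4 + 8 + 6 + 6 = 30.
y-moment: 2·1374 + 4·521 + 4·933 + 8·1244 + 6·1131 + 6·1065 = 31692; centroid 31692/30 ≈ 1056.40.
Against y = 768, that's 1056.40 − 768 = 288.40.

≈ 288.4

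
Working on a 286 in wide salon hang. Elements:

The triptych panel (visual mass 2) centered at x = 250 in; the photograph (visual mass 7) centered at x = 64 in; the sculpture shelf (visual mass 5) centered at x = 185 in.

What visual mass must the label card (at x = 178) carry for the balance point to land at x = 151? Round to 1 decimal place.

Existing Σw = 14 (2 + 7 + 5); existing moment 2·250 + 7·64 + 5·185 = 1873.
For the centroid to hit 151: (1873 + w·178) / (14 + w) = 151.
Rearranging, w·(178 − 151) = 151·14 − 1873 = 241, so w ≈ 241/27 = 8.93.

w ≈ 8.9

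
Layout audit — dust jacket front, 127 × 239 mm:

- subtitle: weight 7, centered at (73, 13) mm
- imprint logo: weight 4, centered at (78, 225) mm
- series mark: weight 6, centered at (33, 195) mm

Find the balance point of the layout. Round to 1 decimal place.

(60.1, 127.1)

Weights sum to 7 + 4 + 6 = 17.
x-moment: 7·73 + 4·78 + 6·33 = 1021; centroid 1021/17 ≈ 60.06.
y-moment: 7·13 + 4·225 + 6·195 = 2161; centroid 2161/17 ≈ 127.12.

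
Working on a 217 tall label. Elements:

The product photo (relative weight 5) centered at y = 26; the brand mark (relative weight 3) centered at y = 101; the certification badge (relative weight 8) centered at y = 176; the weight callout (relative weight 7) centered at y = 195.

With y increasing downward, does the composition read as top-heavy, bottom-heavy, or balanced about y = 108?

bottom-heavy

Total weight = 5 + 3 + 8 + 7 = 23.
y-moment: 5·26 + 3·101 + 8·176 + 7·195 = 3206; centroid 3206/23 ≈ 139.39.
139.4 lies below (larger y than) the midline 108, so the layout is bottom-heavy.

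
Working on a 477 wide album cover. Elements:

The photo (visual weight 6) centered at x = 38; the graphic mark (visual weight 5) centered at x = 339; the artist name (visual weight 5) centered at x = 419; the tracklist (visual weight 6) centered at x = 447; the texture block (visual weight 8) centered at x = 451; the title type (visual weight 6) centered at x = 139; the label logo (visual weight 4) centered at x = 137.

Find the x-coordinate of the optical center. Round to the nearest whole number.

Σw = 6 + 5 + 5 + 6 + 8 + 6 + 4 = 40.
x: (6·38 + 5·339 + 5·419 + 6·447 + 8·451 + 6·139 + 4·137) / 40 = 11690 / 40 ≈ 292.25

x ≈ 292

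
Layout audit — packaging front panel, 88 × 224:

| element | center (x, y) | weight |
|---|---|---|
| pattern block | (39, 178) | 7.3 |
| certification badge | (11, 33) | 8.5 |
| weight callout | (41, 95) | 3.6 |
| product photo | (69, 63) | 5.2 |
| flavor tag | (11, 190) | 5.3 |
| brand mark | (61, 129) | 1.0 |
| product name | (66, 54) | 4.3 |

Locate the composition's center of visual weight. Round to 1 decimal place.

(36.6, 102.8)

Total weight = 7.3 + 8.5 + 3.6 + 5.2 + 5.3 + 1.0 + 4.3 = 35.2.
Σw·x = 1287.7; x̄ = 1287.7/35.2 ≈ 36.58.
Σw·y = 3617.7; ȳ = 3617.7/35.2 ≈ 102.78.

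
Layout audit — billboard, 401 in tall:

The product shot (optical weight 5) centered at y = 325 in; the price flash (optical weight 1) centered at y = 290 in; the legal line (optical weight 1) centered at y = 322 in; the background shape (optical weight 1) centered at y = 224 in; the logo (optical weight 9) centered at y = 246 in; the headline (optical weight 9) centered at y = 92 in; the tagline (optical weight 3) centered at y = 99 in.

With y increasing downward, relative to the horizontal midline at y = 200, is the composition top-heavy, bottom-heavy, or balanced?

Weights sum to 5 + 1 + 1 + 1 + 9 + 9 + 3 = 29.
Σw·y = 5·325 + 1·290 + 1·322 + 1·224 + 9·246 + 9·92 + 3·99 = 5800, so ȳ = 5800/29 ≈ 200.00.
That equals the midline 200 — balanced.

balanced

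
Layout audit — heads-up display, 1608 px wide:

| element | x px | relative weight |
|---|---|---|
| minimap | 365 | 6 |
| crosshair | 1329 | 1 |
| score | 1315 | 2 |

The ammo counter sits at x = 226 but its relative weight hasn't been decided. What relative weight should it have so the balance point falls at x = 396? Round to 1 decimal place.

w ≈ 15.2

Fixed elements: Σw = 6 + 1 + 2 = 9, Σw·x = 6·365 + 1·1329 + 2·1315 = 6149.
For the centroid to hit 396: (6149 + w·226) / (9 + w) = 396.
So w = (396·9 − 6149)/(226 − 396) = -2585/-170 ≈ 15.21.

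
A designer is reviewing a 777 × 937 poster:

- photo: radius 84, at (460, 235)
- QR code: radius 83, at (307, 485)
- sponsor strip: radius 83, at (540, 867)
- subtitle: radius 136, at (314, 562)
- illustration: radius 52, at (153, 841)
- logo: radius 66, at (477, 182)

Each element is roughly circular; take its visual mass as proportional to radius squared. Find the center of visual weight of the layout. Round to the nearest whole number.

r² weights: photo 84² = 7056, QR code 83² = 6889, sponsor strip 83² = 6889, subtitle 136² = 18496, illustration 52² = 2704, logo 66² = 4356. Total = 46390.
Σw·x = 17380011; x̄ = 17380011/46390 ≈ 374.65.
Σw·y = 24433696; ȳ = 24433696/46390 ≈ 526.70.

(375, 527)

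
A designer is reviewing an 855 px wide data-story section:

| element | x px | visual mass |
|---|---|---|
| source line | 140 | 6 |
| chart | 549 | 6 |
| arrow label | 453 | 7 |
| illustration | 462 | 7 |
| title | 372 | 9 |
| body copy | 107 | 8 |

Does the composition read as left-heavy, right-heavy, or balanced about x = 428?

Weights sum to 6 + 6 + 7 + 7 + 9 + 8 = 43.
Σw·x = 14743; x̄ = 14743/43 ≈ 342.86.
342.9 vs midline 428 → left-heavy.

left-heavy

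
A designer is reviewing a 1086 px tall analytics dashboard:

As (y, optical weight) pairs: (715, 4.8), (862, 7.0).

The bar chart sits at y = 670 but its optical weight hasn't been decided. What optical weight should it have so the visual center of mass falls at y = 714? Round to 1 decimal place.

Existing Σw = 11.8 (4.8 + 7.0); existing moment 4.8·715 + 7.0·862 = 9466.0.
Set Σw·y/Σw = 714: (9466.0 + 670w) = 714·(11.8 + w).
So w = (714·11.8 − 9466.0)/(670 − 714) = -1040.8/-44 ≈ 23.65.

w ≈ 23.7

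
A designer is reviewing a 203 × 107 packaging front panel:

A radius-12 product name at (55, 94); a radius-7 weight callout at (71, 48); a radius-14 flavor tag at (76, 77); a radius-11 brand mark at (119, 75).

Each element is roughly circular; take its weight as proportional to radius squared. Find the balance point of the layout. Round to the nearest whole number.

(80, 79)

Weights ∝ r²: product name 12² = 144, weight callout 7² = 49, flavor tag 14² = 196, brand mark 11² = 121; Σw = 510.
Σw·x = 144·55 + 49·71 + 196·76 + 121·119 = 40694, so x̄ = 40694/510 ≈ 79.79.
Σw·y = 144·94 + 49·48 + 196·77 + 121·75 = 40055, so ȳ = 40055/510 ≈ 78.54.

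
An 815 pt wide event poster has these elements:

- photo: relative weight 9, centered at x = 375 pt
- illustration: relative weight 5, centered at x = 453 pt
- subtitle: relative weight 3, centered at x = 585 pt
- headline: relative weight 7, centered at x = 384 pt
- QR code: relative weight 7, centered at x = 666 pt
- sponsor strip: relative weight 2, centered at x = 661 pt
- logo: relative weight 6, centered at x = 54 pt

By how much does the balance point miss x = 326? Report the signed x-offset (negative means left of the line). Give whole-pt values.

≈ 94 pt

Weights sum to 9 + 5 + 3 + 7 + 7 + 2 + 6 = 39.
x-moment: 9·375 + 5·453 + 3·585 + 7·384 + 7·666 + 2·661 + 6·54 = 16391; centroid 16391/39 ≈ 420.28.
Offset from x = 326: 420.28 − 326 ≈ 94.28.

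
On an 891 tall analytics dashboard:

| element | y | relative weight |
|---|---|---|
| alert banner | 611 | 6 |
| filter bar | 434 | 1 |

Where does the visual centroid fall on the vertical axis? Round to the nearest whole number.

Σw = 6 + 1 = 7.
y-moment: 6·611 + 1·434 = 4100; centroid 4100/7 ≈ 585.71.

y ≈ 586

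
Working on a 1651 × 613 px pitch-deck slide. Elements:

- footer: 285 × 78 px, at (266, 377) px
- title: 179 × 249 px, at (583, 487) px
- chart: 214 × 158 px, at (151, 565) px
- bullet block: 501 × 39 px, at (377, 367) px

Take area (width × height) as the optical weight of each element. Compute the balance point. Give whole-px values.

Areas: footer 285·78 = 22230, title 179·249 = 44571, chart 214·158 = 33812, bullet block 501·39 = 19539. Total weight = 120152.
Σw·x = 22230·266 + 44571·583 + 33812·151 + 19539·377 = 44369888, so x̄ = 44369888/120152 ≈ 369.28.
Σw·y = 22230·377 + 44571·487 + 33812·565 + 19539·367 = 56361380, so ȳ = 56361380/120152 ≈ 469.08.

(369, 469)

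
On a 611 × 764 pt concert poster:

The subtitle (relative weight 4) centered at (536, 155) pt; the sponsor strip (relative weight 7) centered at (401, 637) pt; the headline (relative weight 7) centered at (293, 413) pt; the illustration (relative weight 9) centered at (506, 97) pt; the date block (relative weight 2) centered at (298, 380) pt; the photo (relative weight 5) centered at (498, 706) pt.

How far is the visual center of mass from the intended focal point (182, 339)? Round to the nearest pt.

Weights sum to 4 + 7 + 7 + 9 + 2 + 5 = 34.
x-moment: 4·536 + 7·401 + 7·293 + 9·506 + 2·298 + 5·498 = 14642; centroid 14642/34 ≈ 430.65.
y-moment: 4·155 + 7·637 + 7·413 + 9·97 + 2·380 + 5·706 = 13133; centroid 13133/34 ≈ 386.26.
Offset from (182, 339): Δx ≈ 248.65, Δy ≈ 47.26; distance = √(Δx² + Δy²) ≈ 253.10.

≈ 253 pt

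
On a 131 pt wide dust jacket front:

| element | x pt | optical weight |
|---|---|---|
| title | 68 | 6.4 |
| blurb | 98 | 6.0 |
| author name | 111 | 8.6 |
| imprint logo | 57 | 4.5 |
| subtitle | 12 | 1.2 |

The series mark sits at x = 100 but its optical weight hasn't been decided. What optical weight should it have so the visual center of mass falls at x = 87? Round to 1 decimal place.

w ≈ 5.7

Existing Σw = 26.7 (6.4 + 6.0 + 8.6 + 4.5 + 1.2); existing moment 6.4·68 + 6.0·98 + 8.6·111 + 4.5·57 + 1.2·12 = 2248.7.
Set Σw·x/Σw = 87: (2248.7 + 100w) = 87·(26.7 + w).
Solving: w = (87·26.7 − 2248.7) / (100 − 87) = 74.2 / 13 ≈ 5.71.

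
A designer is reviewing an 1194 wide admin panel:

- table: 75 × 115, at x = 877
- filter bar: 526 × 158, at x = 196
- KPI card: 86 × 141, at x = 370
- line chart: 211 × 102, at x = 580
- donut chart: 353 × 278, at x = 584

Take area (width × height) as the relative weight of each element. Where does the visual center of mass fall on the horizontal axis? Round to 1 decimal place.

x ≈ 439.0

Areas: table 75·115 = 8625, filter bar 526·158 = 83108, KPI card 86·141 = 12126, line chart 211·102 = 21522, donut chart 353·278 = 98134. Total weight = 223515.
Σw·x = 8625·877 + 83108·196 + 12126·370 + 21522·580 + 98134·584 = 98132929, so x̄ = 98132929/223515 ≈ 439.04.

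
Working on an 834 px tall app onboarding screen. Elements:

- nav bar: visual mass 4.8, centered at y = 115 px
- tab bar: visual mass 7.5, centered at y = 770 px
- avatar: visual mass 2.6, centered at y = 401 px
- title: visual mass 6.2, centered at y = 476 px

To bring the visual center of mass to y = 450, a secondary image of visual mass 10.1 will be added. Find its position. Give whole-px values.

New total weight: (4.8 + 7.5 + 2.6 + 6.2) + 10.1 = 31.2.
y: need Σw·y = 31.2·450 = 14040.0. Existing = 4.8·115 + 7.5·770 + 2.6·401 + 6.2·476 = 10320.8. Remainder 3719.2 / 10.1 ≈ 368.24.

y ≈ 368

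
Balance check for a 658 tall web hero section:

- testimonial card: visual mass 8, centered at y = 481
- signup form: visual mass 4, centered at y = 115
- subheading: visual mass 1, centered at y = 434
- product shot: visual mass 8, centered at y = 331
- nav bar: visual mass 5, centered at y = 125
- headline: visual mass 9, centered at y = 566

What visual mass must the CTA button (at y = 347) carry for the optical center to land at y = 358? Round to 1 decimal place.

w ≈ 52.6

Known weights sum to 8 + 4 + 1 + 8 + 5 + 9 = 35; their moment is 8·481 + 4·115 + 1·434 + 8·331 + 5·125 + 9·566 = 13109.
Set Σw·y/Σw = 358: (13109 + 347w) = 358·(35 + w).
Solving: w = (358·35 − 13109) / (347 − 358) = -579 / -11 ≈ 52.64.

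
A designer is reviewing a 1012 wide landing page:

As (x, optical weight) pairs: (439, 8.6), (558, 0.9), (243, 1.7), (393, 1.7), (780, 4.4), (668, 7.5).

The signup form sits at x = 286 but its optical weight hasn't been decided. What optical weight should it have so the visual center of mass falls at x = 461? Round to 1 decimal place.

Fixed elements: Σw = 8.6 + 0.9 + 1.7 + 1.7 + 4.4 + 7.5 = 24.8, Σw·x = 8.6·439 + 0.9·558 + 1.7·243 + 1.7·393 + 4.4·780 + 7.5·668 = 13800.8.
Balance at x = 461 requires (13800.8 + w·286) / (24.8 + w) = 461.
So w = (461·24.8 − 13800.8)/(286 − 461) = -2368.0/-175 ≈ 13.53.

w ≈ 13.5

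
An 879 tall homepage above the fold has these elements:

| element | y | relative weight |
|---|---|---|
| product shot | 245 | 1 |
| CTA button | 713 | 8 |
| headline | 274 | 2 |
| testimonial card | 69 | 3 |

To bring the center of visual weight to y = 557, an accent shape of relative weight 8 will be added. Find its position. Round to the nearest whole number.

With the accent shape, Σw becomes 1 + 8 + 2 + 3 + 8 = 22.
Along y: (6704 + 8·y) / 22 = 557 (existing moment 1·245 + 8·713 + 2·274 + 3·69 = 6704) ⇒ y = (12254 − 6704) / 8 ≈ 693.75.

y ≈ 694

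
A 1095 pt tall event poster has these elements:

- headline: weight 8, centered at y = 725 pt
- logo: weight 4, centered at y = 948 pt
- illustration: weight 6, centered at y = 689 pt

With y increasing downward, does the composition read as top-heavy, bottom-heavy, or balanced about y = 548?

bottom-heavy

Total weight = 8 + 4 + 6 = 18.
Σw·y = 8·725 + 4·948 + 6·689 = 13726, so ȳ = 13726/18 ≈ 762.56.
762.6 vs midline 548 → bottom-heavy.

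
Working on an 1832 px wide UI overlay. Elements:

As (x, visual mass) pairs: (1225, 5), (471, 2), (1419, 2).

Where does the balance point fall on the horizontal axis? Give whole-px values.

Σw = 5 + 2 + 2 = 9.
x-moment: 5·1225 + 2·471 + 2·1419 = 9905; centroid 9905/9 ≈ 1100.56.

x ≈ 1101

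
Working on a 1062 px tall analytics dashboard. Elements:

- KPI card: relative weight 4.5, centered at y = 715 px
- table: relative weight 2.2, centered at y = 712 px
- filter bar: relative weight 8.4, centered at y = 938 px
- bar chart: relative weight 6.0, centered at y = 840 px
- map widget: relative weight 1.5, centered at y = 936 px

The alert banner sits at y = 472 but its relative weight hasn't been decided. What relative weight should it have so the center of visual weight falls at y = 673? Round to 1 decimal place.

w ≈ 19.4

Existing Σw = 22.6 (4.5 + 2.2 + 8.4 + 6.0 + 1.5); existing moment 4.5·715 + 2.2·712 + 8.4·938 + 6.0·840 + 1.5·936 = 19107.1.
Set Σw·y/Σw = 673: (19107.1 + 472w) = 673·(22.6 + w).
Rearranging, w·(472 − 673) = 673·22.6 − 19107.1 = -3897.3, so w ≈ -3897.3/-201 = 19.39.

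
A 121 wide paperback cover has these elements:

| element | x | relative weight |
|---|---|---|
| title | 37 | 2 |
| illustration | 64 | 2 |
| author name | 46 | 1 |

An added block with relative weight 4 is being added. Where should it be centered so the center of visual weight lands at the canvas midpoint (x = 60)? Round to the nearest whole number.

New total weight: (2 + 2 + 1) + 4 = 9.
Along x: (248 + 4·x) / 9 = 60 (existing moment 2·37 + 2·64 + 1·46 = 248) ⇒ x = (540 − 248) / 4 ≈ 73.00.

x ≈ 73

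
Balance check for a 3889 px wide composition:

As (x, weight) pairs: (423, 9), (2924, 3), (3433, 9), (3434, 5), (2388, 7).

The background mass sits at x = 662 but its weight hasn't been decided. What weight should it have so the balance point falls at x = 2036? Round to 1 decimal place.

Known weights sum to 9 + 3 + 9 + 5 + 7 = 33; their moment is 9·423 + 3·2924 + 9·3433 + 5·3434 + 7·2388 = 77362.
Balance at x = 2036 requires (77362 + w·662) / (33 + w) = 2036.
Solving: w = (2036·33 − 77362) / (662 − 2036) = -10174 / -1374 ≈ 7.40.

w ≈ 7.4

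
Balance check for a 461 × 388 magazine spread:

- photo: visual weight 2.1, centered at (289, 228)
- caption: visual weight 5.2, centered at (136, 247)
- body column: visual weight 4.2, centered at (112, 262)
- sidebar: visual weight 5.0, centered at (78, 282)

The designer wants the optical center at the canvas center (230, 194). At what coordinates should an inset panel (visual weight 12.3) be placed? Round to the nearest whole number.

After adding the inset panel, total weight = 2.1 + 5.2 + 4.2 + 5.0 + 12.3 = 28.8.
Along x: (2174.5 + 12.3·x) / 28.8 = 230 (existing moment 2.1·289 + 5.2·136 + 4.2·112 + 5.0·78 = 2174.5) ⇒ x = (6624.0 − 2174.5) / 12.3 ≈ 361.75.
Along y: (4273.6 + 12.3·y) / 28.8 = 194 (existing moment 2.1·228 + 5.2·247 + 4.2·262 + 5.0·282 = 4273.6) ⇒ y = (5587.2 − 4273.6) / 12.3 ≈ 106.80.

(362, 107)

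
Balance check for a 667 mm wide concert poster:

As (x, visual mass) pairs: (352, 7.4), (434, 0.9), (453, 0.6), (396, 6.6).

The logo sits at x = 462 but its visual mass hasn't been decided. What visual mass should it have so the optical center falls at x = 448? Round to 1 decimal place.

w ≈ 75.9

Fixed elements: Σw = 7.4 + 0.9 + 0.6 + 6.6 = 15.5, Σw·x = 7.4·352 + 0.9·434 + 0.6·453 + 6.6·396 = 5880.8.
Set Σw·x/Σw = 448: (5880.8 + 462w) = 448·(15.5 + w).
Solving: w = (448·15.5 − 5880.8) / (462 − 448) = 1063.2 / 14 ≈ 75.94.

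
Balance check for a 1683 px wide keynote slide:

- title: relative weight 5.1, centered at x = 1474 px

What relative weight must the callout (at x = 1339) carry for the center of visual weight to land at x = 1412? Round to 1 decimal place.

w ≈ 4.3

The single fixed element contributes weight 5.1, moment 5.1·1474 = 7517.4.
Balance at x = 1412 requires (7517.4 + w·1339) / (5.1 + w) = 1412.
Rearranging, w·(1339 − 1412) = 1412·5.1 − 7517.4 = -316.2, so w ≈ -316.2/-73 = 4.33.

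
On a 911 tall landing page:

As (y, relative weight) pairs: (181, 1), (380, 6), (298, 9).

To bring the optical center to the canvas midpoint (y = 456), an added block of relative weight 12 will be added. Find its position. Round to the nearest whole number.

y ≈ 635

After adding the added block, total weight = 1 + 6 + 9 + 12 = 28.
y: need Σw·y = 28·456 = 12768. Existing = 1·181 + 6·380 + 9·298 = 5143. Remainder 7625 / 12 ≈ 635.42.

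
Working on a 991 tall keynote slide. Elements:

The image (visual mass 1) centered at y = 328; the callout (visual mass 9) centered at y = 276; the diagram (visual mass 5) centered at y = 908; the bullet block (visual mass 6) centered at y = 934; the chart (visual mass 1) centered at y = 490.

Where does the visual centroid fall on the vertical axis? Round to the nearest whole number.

Weights sum to 1 + 9 + 5 + 6 + 1 = 22.
Σw·y = 1·328 + 9·276 + 5·908 + 6·934 + 1·490 = 13446, so ȳ = 13446/22 ≈ 611.18.

y ≈ 611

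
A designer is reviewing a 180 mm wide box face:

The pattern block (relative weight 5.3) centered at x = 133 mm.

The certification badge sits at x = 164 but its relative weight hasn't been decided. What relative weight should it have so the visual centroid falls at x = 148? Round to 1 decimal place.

w ≈ 5.0

The single fixed element contributes weight 5.3, moment 5.3·133 = 704.9.
Balance at x = 148 requires (704.9 + w·164) / (5.3 + w) = 148.
Solving: w = (148·5.3 − 704.9) / (164 − 148) = 79.5 / 16 ≈ 4.97.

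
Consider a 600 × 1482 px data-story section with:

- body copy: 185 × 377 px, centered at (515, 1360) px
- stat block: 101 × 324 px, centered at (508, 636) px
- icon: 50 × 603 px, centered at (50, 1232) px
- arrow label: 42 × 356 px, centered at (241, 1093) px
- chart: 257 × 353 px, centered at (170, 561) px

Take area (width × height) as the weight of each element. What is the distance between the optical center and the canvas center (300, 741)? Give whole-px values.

Taking area as weight: body copy 185·377 = 69745, stat block 101·324 = 32724, icon 50·603 = 30150, arrow label 42·356 = 14952, chart 257·353 = 90721. Sum 238292.
x: (69745·515 + 32724·508 + 30150·50 + 14952·241 + 90721·170) / 238292 = 73075969 / 238292 ≈ 306.67
y: (69745·1360 + 32724·636 + 30150·1232 + 14952·1093 + 90721·561) / 238292 = 220047481 / 238292 ≈ 923.44
Offset from (300, 741): Δx ≈ 6.67, Δy ≈ 182.44; distance = √(Δx² + Δy²) ≈ 182.56.

≈ 183 px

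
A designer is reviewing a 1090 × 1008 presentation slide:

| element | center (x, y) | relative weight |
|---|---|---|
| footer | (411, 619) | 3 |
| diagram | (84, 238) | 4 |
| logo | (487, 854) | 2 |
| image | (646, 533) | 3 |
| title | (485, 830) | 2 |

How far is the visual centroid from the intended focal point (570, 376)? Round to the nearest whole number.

≈ 255

Weights sum to 3 + 4 + 2 + 3 + 2 = 14.
x: (3·411 + 4·84 + 2·487 + 3·646 + 2·485) / 14 = 5451 / 14 ≈ 389.36
y: (3·619 + 4·238 + 2·854 + 3·533 + 2·830) / 14 = 7776 / 14 ≈ 555.43
Offset from (570, 376): Δx ≈ -180.64, Δy ≈ 179.43; distance = √(Δx² + Δy²) ≈ 254.61.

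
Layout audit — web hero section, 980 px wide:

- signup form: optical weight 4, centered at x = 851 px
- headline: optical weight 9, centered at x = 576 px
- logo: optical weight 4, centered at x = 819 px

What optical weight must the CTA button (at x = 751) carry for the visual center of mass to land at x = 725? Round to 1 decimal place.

w ≈ 17.7

Known weights sum to 4 + 9 + 4 = 17; their moment is 4·851 + 9·576 + 4·819 = 11864.
Balance at x = 725 requires (11864 + w·751) / (17 + w) = 725.
Rearranging, w·(751 − 725) = 725·17 − 11864 = 461, so w ≈ 461/26 = 17.73.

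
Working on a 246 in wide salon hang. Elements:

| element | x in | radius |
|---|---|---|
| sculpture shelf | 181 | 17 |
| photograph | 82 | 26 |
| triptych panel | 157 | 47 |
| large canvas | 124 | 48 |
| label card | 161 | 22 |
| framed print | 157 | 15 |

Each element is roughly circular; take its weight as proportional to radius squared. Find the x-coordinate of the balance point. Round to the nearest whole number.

x ≈ 138

r² weights: sculpture shelf 17² = 289, photograph 26² = 676, triptych panel 47² = 2209, large canvas 48² = 2304, label card 22² = 484, framed print 15² = 225. Total = 6187.
x-moment: 289·181 + 676·82 + 2209·157 + 2304·124 + 484·161 + 225·157 = 853499; centroid 853499/6187 ≈ 137.95.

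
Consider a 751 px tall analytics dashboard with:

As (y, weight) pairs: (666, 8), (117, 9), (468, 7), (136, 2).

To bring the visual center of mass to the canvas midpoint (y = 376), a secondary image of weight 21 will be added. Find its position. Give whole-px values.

With the secondary image, Σw becomes 8 + 9 + 7 + 2 + 21 = 47.
y: target moment 47×376 = 17672; current 8·666 + 9·117 + 7·468 + 2·136 = 9929; the secondary image supplies 7743, so y = 7743/21 ≈ 368.71.

y ≈ 369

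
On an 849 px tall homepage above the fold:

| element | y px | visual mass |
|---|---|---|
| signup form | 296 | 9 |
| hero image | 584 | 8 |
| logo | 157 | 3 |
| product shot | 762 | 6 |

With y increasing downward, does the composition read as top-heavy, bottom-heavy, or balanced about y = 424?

bottom-heavy

Weights sum to 9 + 8 + 3 + 6 = 26.
y-moment: 9·296 + 8·584 + 3·157 + 6·762 = 12379; centroid 12379/26 ≈ 476.12.
476.1 lies below (larger y than) the midline 424, so the layout is bottom-heavy.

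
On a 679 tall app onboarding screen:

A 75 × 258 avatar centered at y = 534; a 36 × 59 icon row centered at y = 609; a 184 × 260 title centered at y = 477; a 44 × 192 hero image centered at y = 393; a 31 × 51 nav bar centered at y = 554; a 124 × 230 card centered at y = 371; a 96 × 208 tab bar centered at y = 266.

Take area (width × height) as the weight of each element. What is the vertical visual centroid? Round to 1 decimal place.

y ≈ 426.6

Areas → weights: avatar 75·258 = 19350, icon row 36·59 = 2124, title 184·260 = 47840, hero image 44·192 = 8448, nav bar 31·51 = 1581, card 124·230 = 28520, tab bar 96·208 = 19968; Σw = 127831.
y: moment 54534442 / weight 127831 ≈ 426.61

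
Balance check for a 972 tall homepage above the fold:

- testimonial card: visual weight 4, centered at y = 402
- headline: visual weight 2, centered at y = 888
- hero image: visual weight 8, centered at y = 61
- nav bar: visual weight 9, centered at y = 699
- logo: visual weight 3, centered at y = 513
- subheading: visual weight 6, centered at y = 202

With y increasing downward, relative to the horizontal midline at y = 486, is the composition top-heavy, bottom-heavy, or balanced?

top-heavy

Weights sum to 4 + 2 + 8 + 9 + 3 + 6 = 32.
y: (4·402 + 2·888 + 8·61 + 9·699 + 3·513 + 6·202) / 32 = 12914 / 32 ≈ 403.56
403.6 vs midline 486 → top-heavy.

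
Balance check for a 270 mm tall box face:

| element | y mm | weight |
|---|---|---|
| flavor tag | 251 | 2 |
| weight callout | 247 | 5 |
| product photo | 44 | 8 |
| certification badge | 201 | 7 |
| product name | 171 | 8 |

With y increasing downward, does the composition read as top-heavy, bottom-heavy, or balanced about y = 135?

bottom-heavy

Total weight = 2 + 5 + 8 + 7 + 8 = 30.
Σw·y = 2·251 + 5·247 + 8·44 + 7·201 + 8·171 = 4864, so ȳ = 4864/30 ≈ 162.13.
162.1 vs midline 135 → bottom-heavy.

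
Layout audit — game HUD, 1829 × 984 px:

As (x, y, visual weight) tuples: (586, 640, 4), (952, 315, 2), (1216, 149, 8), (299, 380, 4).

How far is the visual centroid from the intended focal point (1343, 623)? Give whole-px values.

≈ 581 px

Σw = 4 + 2 + 8 + 4 = 18.
Σw·x = 4·586 + 2·952 + 8·1216 + 4·299 = 15172, so x̄ = 15172/18 ≈ 842.89.
Σw·y = 4·640 + 2·315 + 8·149 + 4·380 = 5902, so ȳ = 5902/18 ≈ 327.89.
From (1343, 623): dx = -500.11, dy = -295.11, so the distance is √(dx²+dy²) ≈ 580.69.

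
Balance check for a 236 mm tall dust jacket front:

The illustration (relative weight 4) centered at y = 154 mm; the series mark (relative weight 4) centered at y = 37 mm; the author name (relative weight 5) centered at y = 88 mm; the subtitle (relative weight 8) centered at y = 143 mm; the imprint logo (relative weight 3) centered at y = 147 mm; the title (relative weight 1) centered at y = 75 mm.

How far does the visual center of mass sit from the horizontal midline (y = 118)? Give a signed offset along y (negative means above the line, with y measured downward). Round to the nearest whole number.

≈ -3 mm

Σw = 4 + 4 + 5 + 8 + 3 + 1 = 25.
Σw·y = 2864; ȳ = 2864/25 ≈ 114.56.
Against y = 118, that's 114.56 − 118 = -3.44.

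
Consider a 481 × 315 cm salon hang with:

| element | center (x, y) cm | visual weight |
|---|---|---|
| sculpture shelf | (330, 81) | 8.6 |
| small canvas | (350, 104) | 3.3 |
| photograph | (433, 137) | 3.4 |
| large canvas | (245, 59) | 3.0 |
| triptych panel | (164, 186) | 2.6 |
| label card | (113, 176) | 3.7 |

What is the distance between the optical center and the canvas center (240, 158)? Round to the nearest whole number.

≈ 64 cm

Σw = 8.6 + 3.3 + 3.4 + 3.0 + 2.6 + 3.7 = 24.6.
x: (8.6·330 + 3.3·350 + 3.4·433 + 3.0·245 + 2.6·164 + 3.7·113) / 24.6 = 7044.7 / 24.6 ≈ 286.37
y: (8.6·81 + 3.3·104 + 3.4·137 + 3.0·59 + 2.6·186 + 3.7·176) / 24.6 = 2817.4 / 24.6 ≈ 114.53
From (240, 158): dx = 46.37, dy = -43.47, so the distance is √(dx²+dy²) ≈ 63.56.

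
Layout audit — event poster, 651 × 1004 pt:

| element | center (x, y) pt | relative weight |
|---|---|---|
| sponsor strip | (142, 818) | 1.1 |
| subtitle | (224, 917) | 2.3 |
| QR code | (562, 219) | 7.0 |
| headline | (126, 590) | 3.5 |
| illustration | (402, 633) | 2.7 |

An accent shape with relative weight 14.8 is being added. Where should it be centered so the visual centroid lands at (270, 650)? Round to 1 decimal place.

(158.5, 817.2)

New total weight: (1.1 + 2.3 + 7.0 + 3.5 + 2.7) + 14.8 = 31.4.
x: need Σw·x = 31.4·270 = 8478.0. Existing = 1.1·142 + 2.3·224 + 7.0·562 + 3.5·126 + 2.7·402 = 6131.8. Remainder 2346.2 / 14.8 ≈ 158.53.
y: need Σw·y = 31.4·650 = 20410.0. Existing = 1.1·818 + 2.3·917 + 7.0·219 + 3.5·590 + 2.7·633 = 8316.0. Remainder 12094.0 / 14.8 ≈ 817.16.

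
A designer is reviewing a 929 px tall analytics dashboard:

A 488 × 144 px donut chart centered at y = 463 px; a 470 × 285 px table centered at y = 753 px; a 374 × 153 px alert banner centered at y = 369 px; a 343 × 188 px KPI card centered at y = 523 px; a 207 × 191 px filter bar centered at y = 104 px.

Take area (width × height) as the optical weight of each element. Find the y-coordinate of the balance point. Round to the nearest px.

y ≈ 526

Taking area as weight: donut chart 488·144 = 70272, table 470·285 = 133950, alert banner 374·153 = 57222, KPI card 343·188 = 64484, filter bar 207·191 = 39537. Sum 365465.
Σw·y = 70272·463 + 133950·753 + 57222·369 + 64484·523 + 39537·104 = 192352184, so ȳ = 192352184/365465 ≈ 526.32.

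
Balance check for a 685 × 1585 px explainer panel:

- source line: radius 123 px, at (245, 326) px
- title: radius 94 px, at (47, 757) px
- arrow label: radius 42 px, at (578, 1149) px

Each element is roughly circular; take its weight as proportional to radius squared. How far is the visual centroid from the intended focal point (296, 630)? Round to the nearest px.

r² weights: source line 123² = 15129, title 94² = 8836, arrow label 42² = 1764. Total = 25729.
Σw·x = 15129·245 + 8836·47 + 1764·578 = 5141489, so x̄ = 5141489/25729 ≈ 199.83.
Σw·y = 15129·326 + 8836·757 + 1764·1149 = 13647742, so ȳ = 13647742/25729 ≈ 530.44.
Relative to (296, 630): Δ = (-96.17, -99.56); |Δ| = √(-96.17² + -99.56²) ≈ 138.42.

≈ 138 px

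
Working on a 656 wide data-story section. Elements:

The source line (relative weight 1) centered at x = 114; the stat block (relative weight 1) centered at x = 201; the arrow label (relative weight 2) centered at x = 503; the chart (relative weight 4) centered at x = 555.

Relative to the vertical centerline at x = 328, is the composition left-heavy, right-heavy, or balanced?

Total weight = 1 + 1 + 2 + 4 = 8.
x: (1·114 + 1·201 + 2·503 + 4·555) / 8 = 3541 / 8 ≈ 442.62
Since 442.6 is right of 328, the composition reads right-heavy.

right-heavy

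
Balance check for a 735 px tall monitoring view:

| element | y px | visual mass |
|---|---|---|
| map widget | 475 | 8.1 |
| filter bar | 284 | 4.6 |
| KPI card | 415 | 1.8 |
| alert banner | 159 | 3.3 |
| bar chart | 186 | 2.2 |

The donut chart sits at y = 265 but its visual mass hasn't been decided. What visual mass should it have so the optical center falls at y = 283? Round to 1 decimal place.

w ≈ 65.3

Known weights sum to 8.1 + 4.6 + 1.8 + 3.3 + 2.2 = 20.0; their moment is 8.1·475 + 4.6·284 + 1.8·415 + 3.3·159 + 2.2·186 = 6834.8.
For the centroid to hit 283: (6834.8 + w·265) / (20.0 + w) = 283.
So w = (283·20.0 − 6834.8)/(265 − 283) = -1174.8/-18 ≈ 65.27.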